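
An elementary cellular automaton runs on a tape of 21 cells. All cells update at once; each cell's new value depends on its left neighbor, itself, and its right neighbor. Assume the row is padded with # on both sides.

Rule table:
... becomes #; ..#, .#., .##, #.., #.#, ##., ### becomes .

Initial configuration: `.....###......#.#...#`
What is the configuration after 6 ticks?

.###.....####.....#..
.....###......###....
.###.....####.....##.
.....###......###....  (repeats tick 2; period 2)
tick 6: .....###......###....

.....###......###....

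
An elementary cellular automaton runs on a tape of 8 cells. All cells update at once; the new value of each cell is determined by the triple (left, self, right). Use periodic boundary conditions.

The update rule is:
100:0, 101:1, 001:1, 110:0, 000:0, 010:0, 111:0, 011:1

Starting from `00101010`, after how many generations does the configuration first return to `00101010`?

8

generation 1: 01010100
generation 2: 10101000
generation 3: 01010001
generation 4: 10100010
generation 5: 01000101
generation 6: 10001010
generation 7: 00010101
generation 8: 00101010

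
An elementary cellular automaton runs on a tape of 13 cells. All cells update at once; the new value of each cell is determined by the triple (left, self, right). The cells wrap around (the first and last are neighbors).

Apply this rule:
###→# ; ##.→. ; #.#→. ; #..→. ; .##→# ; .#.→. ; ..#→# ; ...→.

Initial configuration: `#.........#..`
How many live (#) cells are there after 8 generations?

2

.........#..#
........#..#.
.......#..#..
......#..#...
.....#..#....
....#..#.....
...#..#......
..#..#.......
count of #: 2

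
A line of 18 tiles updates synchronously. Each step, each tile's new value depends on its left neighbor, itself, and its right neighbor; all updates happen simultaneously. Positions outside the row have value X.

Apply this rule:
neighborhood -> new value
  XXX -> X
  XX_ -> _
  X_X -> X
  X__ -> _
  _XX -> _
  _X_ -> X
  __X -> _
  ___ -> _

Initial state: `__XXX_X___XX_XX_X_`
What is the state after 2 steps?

___X_XX_____X__XXX
___XX_______X___XX

___XX_______X___XX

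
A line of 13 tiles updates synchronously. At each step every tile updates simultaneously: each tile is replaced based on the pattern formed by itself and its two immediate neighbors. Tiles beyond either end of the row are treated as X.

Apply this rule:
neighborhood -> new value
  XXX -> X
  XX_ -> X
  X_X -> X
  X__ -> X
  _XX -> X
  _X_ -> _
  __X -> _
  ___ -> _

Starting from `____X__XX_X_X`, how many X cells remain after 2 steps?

step 1: X____X_XXX_XX
step 2: XX____XXXXXXX
count of X: 9

9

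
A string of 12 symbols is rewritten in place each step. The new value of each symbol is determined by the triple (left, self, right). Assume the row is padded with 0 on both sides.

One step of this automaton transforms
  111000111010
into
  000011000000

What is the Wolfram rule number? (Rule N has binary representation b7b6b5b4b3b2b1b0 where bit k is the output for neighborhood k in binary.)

3

position 1: 111 → 0  (bit 7 = 0)
position 2: 110 → 0  (bit 6 = 0)
position 9: 101 → 0  (bit 5 = 0)
position 3: 100 → 0  (bit 4 = 0)
position 0: 011 → 0  (bit 3 = 0)
position 10: 010 → 0  (bit 2 = 0)
position 5: 001 → 1  (bit 1 = 1)
position 4: 000 → 1  (bit 0 = 1)
bits b7..b0 = 00000011 = 3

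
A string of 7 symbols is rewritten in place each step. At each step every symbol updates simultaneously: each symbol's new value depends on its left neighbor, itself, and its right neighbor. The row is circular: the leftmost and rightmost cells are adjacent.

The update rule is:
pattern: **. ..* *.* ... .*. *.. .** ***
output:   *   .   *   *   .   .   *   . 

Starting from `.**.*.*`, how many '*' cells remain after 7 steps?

3

****.*.
*..**.*
*..****
*..*...
.....*.
****...
*..*.*.
count of *: 3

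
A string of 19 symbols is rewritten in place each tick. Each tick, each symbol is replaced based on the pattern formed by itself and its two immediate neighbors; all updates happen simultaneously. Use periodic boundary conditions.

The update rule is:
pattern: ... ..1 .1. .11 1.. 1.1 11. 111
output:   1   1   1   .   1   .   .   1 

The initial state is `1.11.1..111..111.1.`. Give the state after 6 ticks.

11111111.11...11..1

1....111.1.11.1..1.
11111.1..1....1111.
.111..11111111.11..
1.1.11.111111....11
..1.....1111.1111.1
11111111.11...11..1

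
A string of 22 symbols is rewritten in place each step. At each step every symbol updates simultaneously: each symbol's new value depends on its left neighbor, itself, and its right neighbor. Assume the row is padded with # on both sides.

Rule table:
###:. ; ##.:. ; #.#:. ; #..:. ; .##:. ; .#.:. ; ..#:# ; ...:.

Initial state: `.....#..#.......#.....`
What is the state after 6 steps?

step 1: ....#..#.......#.....#
step 2: ...#..#.......#.....#.
step 3: ..#..#.......#.....#..
step 4: .#..#.......#.....#..#
step 5: ...#.......#.....#..#.
step 6: ..#.......#.....#..#..

..#.......#.....#..#..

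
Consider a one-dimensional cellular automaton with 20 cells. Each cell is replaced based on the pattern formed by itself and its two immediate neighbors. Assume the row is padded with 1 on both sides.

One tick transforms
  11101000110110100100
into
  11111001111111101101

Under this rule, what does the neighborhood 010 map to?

1

At position 4 the neighborhood is 010; the next row has 1 there.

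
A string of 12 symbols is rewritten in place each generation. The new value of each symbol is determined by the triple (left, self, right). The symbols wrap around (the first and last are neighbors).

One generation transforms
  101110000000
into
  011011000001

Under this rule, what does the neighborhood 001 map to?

1

At position 11 the neighborhood is 001; the next row has 1 there.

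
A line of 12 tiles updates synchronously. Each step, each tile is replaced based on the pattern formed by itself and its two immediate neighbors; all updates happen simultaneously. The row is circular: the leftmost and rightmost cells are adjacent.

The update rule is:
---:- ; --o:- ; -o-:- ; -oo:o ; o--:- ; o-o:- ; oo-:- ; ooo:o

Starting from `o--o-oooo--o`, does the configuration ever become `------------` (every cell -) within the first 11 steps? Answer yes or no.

-----ooo---o
-----oo-----
-----o------
------------
all cells are - at step 4

yes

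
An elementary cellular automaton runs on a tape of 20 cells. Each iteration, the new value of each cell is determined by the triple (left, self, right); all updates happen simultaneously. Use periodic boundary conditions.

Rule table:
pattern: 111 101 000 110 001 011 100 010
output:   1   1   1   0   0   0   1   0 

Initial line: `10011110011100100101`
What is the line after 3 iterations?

01001101001010010010
00100010100101001001
10011001010010100100

10011001010010100100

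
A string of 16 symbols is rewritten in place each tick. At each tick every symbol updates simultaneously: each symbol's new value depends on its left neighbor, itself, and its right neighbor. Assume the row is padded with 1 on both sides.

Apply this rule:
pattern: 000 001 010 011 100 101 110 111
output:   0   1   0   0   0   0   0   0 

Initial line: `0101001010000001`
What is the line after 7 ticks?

tick 1: 0000010000000010
tick 2: 0000100000000100
tick 3: 0001000000001001
tick 4: 0010000000010010
tick 5: 0100000000100100
tick 6: 0000000001001001
tick 7: 0000000010010010

0000000010010010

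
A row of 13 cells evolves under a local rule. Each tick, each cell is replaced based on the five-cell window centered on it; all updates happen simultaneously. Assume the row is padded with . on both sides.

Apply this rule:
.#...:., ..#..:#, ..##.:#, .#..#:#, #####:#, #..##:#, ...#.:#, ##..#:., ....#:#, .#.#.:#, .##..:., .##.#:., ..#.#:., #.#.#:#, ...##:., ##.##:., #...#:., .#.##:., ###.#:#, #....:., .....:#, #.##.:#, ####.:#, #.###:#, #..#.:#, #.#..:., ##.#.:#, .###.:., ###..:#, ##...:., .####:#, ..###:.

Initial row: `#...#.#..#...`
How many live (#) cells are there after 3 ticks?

tick 1: #..#.#.###..#
tick 2: ###.##.#.#.##
tick 3: ..#.#.####.#.
count of #: 7

7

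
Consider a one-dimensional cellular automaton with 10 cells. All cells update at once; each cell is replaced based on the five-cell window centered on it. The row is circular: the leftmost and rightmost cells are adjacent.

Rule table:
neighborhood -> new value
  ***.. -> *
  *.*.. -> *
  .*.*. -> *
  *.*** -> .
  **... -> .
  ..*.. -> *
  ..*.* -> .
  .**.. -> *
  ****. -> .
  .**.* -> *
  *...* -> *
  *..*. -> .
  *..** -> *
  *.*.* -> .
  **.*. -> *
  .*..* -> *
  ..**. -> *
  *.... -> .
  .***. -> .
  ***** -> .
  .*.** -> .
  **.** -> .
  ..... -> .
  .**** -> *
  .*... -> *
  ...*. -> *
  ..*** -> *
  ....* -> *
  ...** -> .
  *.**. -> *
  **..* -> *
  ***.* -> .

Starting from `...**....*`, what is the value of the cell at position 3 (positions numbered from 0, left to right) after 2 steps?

*

**.**..***
...******.
position 3 holds *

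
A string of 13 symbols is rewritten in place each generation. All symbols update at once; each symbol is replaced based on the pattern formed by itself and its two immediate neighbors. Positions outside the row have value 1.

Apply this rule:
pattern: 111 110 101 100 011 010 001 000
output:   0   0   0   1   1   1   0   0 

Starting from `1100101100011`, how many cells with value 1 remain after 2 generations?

generation 1: 0010101010010
generation 2: 1010101011010
count of 1: 7

7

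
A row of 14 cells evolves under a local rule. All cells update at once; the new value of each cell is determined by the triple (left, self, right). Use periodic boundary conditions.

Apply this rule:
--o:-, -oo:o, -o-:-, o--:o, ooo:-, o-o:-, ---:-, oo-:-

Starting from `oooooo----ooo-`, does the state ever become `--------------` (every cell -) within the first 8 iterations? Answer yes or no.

no

o-----o---o---
-o-----o---o--
--o-----o---o-
---o-----o---o
o---o-----o---
-o---o-----o--
--o---o-----o-
---o---o-----o
iteration 8 is ---o---o-----o, still not uniform -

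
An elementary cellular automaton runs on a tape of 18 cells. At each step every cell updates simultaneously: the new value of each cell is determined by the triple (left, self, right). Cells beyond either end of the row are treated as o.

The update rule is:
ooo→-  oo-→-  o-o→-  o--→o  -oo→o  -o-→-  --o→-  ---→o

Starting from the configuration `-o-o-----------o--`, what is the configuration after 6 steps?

----oooooooooo--o-
ooo-o---------o---
-----oooooooo--oo-
oooo-o-------o-o--
------oooooo----o-
ooooo-o-----ooo---

ooooo-o-----ooo---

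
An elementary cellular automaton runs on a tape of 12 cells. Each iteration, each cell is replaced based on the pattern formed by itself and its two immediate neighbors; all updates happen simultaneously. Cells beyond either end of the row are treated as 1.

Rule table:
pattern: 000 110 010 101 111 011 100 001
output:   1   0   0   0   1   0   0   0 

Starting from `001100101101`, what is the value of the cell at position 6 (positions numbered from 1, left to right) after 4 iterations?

iteration 1: 000000000000
iteration 2: 011111111110
iteration 3: 001111111100
iteration 4: 000111111000
position 6 holds 1

1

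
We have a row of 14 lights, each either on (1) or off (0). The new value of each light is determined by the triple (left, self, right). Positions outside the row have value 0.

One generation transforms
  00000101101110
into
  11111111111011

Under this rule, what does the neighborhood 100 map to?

1

At position 13 the neighborhood is 100; the next row has 1 there.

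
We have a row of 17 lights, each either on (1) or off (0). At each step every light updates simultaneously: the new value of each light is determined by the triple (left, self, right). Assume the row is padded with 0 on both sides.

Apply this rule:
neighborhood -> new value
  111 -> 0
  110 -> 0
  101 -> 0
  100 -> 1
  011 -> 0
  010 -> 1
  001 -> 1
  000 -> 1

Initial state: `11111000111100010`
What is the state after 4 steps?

00000111000011111
11111000111100000
00000111000011111  (repeats step 1; period 2)
step 4: 11111000111100000

11111000111100000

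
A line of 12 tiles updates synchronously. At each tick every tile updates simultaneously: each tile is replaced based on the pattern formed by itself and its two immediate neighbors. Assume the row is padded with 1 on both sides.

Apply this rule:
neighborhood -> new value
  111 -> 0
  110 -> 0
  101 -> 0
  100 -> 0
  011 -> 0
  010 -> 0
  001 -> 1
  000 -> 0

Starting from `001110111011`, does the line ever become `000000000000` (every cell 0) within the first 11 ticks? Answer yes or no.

no

010000000000
000000000001
000000000010
000000000100
000000001001
000000010010
000000100100
000001001001
000010010010
000100100100
001001001001
tick 11 is 001001001001, still not uniform 0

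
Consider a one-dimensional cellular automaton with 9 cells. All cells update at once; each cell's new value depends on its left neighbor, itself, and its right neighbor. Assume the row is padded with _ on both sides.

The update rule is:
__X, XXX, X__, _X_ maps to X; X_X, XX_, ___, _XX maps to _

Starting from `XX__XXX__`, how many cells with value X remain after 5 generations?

__XX_X_X_
_X___X_XX
XXX_XX___
_X____X__
XXX__XXX_
count of X: 6

6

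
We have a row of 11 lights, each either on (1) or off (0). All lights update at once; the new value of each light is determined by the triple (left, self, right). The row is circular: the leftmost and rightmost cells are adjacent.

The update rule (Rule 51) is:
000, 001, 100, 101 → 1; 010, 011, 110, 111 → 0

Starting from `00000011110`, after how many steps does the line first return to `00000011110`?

11111100001
00000011110

2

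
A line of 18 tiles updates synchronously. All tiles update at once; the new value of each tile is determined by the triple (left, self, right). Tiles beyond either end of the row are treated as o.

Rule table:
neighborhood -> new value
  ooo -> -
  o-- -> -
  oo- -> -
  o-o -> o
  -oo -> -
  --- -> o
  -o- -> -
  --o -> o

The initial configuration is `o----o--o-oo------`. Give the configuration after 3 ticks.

--ooo--o-o---ooooo
-o----o-o--oo-----
o--ooo-o--o---oooo

o--ooo-o--o---oooo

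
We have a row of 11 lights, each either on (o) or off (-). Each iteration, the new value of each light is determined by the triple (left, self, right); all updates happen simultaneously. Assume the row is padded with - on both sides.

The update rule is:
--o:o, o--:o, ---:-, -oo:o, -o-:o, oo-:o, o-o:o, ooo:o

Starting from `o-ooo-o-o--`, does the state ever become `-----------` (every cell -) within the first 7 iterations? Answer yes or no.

no

iteration 1: oooooooooo-
iteration 2: ooooooooooo
iteration 3: ooooooooooo  (fixed point — unchanged through iteration 7)
iteration 7 is ooooooooooo, still not uniform -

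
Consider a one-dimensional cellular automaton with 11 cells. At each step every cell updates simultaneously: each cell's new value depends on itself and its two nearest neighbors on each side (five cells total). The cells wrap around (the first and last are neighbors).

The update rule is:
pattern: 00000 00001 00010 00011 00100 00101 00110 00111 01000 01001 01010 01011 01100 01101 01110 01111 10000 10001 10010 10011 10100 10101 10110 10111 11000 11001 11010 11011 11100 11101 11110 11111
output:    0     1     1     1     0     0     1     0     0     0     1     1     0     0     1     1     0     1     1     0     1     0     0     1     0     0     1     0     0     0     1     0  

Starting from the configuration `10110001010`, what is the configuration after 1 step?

01000110101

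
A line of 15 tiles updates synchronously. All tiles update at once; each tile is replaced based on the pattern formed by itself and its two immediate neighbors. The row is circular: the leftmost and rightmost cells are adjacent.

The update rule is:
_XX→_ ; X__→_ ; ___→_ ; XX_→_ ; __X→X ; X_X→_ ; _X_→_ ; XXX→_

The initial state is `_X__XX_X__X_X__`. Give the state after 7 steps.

X__X_____X_____
__X_____X_____X
_X_____X_____X_
X_____X_____X__
_____X_____X__X
____X_____X__X_
___X_____X__X__

___X_____X__X__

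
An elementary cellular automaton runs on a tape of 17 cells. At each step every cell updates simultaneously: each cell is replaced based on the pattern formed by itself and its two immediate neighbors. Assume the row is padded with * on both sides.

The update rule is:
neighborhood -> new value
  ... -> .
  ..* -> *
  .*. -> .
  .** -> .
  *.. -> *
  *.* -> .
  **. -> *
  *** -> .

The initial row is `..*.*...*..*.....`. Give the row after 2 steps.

**...*.*.**.*...*
.**.*.....*..*.*.

.**.*.....*..*.*.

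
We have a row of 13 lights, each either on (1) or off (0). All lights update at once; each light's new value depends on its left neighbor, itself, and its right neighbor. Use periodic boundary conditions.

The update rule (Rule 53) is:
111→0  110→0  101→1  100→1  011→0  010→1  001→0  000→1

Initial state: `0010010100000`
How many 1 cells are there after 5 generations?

generation 1: 1011011111111
generation 2: 0100100000000
generation 3: 0110111111111
generation 4: 1001000000000
generation 5: 1101111111110
count of 1: 11

11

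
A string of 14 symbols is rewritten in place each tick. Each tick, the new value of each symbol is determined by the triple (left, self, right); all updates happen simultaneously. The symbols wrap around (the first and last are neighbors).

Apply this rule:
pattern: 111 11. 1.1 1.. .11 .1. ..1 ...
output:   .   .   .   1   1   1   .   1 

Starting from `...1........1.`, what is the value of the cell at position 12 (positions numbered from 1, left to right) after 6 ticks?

11.11111111.11
...1........1.  (repeats tick 0; period 2)
tick 6: ...1........1.
position 12 holds .

.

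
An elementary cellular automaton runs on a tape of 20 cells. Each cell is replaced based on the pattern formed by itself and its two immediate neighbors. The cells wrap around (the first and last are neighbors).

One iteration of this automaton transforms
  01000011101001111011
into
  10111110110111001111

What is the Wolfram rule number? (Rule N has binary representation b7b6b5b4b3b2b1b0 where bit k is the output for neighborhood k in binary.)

position 7: 111 → 0  (bit 7 = 0)
position 8: 110 → 1  (bit 6 = 1)
position 0: 101 → 1  (bit 5 = 1)
position 2: 100 → 1  (bit 4 = 1)
position 6: 011 → 1  (bit 3 = 1)
position 1: 010 → 0  (bit 2 = 0)
position 5: 001 → 1  (bit 1 = 1)
position 3: 000 → 1  (bit 0 = 1)
bits b7..b0 = 01111011 = 123

123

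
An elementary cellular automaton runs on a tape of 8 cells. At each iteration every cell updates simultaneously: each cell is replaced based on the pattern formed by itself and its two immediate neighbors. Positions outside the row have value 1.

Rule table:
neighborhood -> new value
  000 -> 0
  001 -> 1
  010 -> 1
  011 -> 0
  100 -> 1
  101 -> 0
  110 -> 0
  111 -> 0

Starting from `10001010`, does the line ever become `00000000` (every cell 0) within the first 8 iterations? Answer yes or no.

01011010
01000010
01100110
00011000
10100101
00111100
11000011
00100100
iteration 8 is 00100100, still not uniform 0

no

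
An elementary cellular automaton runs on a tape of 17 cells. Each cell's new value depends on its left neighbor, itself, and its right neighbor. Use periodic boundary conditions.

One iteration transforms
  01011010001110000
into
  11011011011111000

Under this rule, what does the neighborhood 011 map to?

1

At position 3 the neighborhood is 011; the next row has 1 there.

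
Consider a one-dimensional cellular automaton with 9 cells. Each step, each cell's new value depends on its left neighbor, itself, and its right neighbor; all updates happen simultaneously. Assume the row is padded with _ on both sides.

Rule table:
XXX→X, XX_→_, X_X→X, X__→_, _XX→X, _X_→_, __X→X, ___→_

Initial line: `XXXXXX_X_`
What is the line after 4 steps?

XXXXX_X__
XXXX_X___
XXX_X____
XX_X_____

XX_X_____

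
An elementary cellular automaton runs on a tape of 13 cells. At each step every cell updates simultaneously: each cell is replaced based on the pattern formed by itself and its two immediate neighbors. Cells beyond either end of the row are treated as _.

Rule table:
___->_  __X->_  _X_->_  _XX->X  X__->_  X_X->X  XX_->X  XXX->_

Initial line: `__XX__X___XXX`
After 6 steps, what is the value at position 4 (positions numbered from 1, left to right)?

X

__XX______X_X
__XX_______X_
__XX_________
__XX_________  (fixed point — unchanged through step 6)
position 4 holds X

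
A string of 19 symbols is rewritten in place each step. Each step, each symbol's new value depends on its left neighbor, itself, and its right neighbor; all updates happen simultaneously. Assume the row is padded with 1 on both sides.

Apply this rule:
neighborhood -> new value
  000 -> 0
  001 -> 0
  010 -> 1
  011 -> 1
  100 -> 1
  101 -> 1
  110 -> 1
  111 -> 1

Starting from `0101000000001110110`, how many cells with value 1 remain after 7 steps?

18

1111100000001111111
1111110000001111111
1111111000001111111
1111111100001111111
1111111110001111111
1111111111001111111
1111111111101111111
count of 1: 18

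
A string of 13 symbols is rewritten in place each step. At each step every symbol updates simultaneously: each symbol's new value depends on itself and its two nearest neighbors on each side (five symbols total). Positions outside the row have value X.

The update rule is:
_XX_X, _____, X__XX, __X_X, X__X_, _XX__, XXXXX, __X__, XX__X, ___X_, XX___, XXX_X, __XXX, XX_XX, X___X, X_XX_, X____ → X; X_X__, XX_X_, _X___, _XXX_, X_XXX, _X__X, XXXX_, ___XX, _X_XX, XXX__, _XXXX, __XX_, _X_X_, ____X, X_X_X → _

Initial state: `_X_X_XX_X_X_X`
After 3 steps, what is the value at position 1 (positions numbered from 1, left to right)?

X

_____XX______
XXX___XXXXX__
X__XX_X_X__XX
position 1 holds X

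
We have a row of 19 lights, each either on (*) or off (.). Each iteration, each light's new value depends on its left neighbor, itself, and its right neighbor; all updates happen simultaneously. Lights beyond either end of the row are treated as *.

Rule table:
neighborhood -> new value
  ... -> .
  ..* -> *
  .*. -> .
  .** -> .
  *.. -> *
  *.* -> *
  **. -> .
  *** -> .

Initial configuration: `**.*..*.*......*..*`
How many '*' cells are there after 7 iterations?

10

..*.**.*.*....*.**.
**.*..*.*.*..*.*..*
..*.**.*.*.**.*.**.
**.*..*.*.*..*.*..*  (repeats iteration 2; period 2)
iteration 7: ..*.**.*.*.**.*.**.
count of *: 10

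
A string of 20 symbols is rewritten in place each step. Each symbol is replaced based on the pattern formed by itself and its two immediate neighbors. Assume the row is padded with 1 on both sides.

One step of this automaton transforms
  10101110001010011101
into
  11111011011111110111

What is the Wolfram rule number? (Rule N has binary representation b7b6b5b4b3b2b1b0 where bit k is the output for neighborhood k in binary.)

position 5: 111 → 0  (bit 7 = 0)
position 0: 110 → 1  (bit 6 = 1)
position 1: 101 → 1  (bit 5 = 1)
position 7: 100 → 1  (bit 4 = 1)
position 4: 011 → 1  (bit 3 = 1)
position 2: 010 → 1  (bit 2 = 1)
position 9: 001 → 1  (bit 1 = 1)
position 8: 000 → 0  (bit 0 = 0)
bits b7..b0 = 01111110 = 126

126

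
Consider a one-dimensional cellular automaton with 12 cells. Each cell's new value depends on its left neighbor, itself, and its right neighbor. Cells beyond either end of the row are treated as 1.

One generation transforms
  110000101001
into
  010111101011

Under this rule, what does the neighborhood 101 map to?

0

At position 7 the neighborhood is 101; the next row has 0 there.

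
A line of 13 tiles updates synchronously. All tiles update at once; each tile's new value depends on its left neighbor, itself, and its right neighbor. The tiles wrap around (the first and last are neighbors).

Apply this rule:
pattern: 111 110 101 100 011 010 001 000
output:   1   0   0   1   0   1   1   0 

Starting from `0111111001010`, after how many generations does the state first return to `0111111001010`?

21

1011110111011
0001100010001
1010010111011
0011110010001
1101101111011
1000000110001
0100001001010
1110011111011
1101101110001
1000000101010
1100001101010
0010010001010
0111111011011
0011110000000
0101101000000
1100001100000
0010010010001
1111111111011
1111111110001
1111111101010
0111111001010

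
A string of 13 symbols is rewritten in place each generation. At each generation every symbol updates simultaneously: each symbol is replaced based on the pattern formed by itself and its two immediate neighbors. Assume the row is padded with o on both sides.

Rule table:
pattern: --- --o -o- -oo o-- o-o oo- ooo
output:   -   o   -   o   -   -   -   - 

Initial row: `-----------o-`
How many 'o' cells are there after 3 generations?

3

generation 1: ----------o--
generation 2: ---------o--o
generation 3: --------o--oo
count of o: 3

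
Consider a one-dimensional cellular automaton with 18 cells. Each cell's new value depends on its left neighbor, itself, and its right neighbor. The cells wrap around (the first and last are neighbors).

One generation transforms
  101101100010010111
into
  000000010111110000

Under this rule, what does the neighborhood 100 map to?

1

At position 7 the neighborhood is 100; the next row has 1 there.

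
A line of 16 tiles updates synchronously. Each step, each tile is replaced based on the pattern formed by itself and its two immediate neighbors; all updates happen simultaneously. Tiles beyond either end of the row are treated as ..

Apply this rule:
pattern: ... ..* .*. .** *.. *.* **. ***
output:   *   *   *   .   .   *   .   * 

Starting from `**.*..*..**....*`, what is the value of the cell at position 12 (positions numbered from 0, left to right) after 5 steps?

..**.**.*...****
**..*..**.**.**.
...**.*..*..*...
***..**.**.**.**
.*..*..*..*..*..
position 12 holds .

.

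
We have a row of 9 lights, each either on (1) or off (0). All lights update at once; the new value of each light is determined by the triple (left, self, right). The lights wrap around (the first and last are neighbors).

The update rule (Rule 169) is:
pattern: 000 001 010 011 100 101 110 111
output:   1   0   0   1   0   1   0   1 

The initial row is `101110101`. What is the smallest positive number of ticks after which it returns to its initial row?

9

011101011
111010110
110101101
101011011
010110111
101101110
011011101
110111010
101110101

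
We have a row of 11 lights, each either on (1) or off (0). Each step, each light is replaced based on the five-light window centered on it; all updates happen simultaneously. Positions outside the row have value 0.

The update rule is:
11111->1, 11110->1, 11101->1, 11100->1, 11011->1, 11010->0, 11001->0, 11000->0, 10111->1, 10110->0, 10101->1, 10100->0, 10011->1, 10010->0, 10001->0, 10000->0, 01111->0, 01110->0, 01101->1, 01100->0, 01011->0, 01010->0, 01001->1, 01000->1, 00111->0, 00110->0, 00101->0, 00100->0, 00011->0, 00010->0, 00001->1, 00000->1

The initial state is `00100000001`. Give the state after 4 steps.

step 1: 10010111100
step 2: 01000101100
step 3: 00100000000
step 4: 10010111111

10010111111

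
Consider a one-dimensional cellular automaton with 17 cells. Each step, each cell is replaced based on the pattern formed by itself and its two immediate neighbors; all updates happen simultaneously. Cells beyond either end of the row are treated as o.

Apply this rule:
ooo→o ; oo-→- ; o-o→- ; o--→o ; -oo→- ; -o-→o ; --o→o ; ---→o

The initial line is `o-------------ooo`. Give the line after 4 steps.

-ooooooooooooo-oo
--ooooooooooo---o
oo-ooooooooo-ooo-
o---ooooooo---o--

o---ooooooo---o--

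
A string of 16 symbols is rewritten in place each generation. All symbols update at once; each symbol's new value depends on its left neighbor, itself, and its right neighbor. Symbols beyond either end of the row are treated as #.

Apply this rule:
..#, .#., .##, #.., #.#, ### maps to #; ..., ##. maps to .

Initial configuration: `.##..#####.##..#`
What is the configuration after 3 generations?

.######.##.#####

##.######.##.###
#.######.##.####
.######.##.#####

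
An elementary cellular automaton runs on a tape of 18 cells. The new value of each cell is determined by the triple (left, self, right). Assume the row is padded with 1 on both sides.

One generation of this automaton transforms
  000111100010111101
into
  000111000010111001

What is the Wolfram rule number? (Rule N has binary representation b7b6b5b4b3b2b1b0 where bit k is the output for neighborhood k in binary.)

140

position 4: 111 → 1  (bit 7 = 1)
position 6: 110 → 0  (bit 6 = 0)
position 11: 101 → 0  (bit 5 = 0)
position 0: 100 → 0  (bit 4 = 0)
position 3: 011 → 1  (bit 3 = 1)
position 10: 010 → 1  (bit 2 = 1)
position 2: 001 → 0  (bit 1 = 0)
position 1: 000 → 0  (bit 0 = 0)
bits b7..b0 = 10001100 = 140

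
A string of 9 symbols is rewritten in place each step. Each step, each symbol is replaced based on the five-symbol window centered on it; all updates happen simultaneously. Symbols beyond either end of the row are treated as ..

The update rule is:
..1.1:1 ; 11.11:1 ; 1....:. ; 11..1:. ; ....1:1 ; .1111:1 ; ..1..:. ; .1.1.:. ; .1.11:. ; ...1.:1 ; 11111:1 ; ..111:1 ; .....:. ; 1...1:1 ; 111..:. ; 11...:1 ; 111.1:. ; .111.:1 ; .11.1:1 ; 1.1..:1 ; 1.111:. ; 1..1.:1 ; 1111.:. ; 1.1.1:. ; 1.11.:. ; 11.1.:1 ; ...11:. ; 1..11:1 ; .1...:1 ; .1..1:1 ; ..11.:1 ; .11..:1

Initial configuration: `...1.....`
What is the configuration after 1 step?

.11.1....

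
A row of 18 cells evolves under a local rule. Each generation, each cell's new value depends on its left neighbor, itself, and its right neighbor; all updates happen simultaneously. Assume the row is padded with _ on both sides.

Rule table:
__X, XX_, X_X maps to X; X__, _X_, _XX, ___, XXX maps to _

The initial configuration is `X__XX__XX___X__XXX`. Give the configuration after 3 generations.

generation 1: __X_X_X_X__X__X__X
generation 2: _X_X_X_X__X__X__X_
generation 3: X_X_X_X__X__X__X__

X_X_X_X__X__X__X__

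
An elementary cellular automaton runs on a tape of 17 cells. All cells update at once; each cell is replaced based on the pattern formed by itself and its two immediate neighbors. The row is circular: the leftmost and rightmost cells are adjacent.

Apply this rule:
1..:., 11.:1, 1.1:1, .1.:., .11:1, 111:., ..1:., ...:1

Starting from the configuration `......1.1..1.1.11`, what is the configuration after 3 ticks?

.1111..1....1.111
11..1....11..11.1
.1....11.11..1111

.1....11.11..1111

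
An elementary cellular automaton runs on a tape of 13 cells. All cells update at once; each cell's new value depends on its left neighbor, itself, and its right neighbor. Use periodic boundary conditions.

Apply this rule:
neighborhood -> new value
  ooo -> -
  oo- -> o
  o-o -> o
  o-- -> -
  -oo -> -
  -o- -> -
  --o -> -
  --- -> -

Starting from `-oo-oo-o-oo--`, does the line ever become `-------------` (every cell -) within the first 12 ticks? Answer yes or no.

tick 1: --oo-oo-o-o--
tick 2: ---oo-oo-o---
tick 3: ----oo-oo----
tick 4: -----oo-o----
tick 5: ------oo-----
tick 6: -------o-----
tick 7: -------------
all cells are - at tick 7

yes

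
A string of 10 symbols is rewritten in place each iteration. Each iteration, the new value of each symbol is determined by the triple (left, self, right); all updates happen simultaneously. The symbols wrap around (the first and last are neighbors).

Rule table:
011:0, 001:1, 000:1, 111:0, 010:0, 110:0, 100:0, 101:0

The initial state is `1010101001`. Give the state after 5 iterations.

0000000010
1111111100
0000000001
0111111110
1000000000

1000000000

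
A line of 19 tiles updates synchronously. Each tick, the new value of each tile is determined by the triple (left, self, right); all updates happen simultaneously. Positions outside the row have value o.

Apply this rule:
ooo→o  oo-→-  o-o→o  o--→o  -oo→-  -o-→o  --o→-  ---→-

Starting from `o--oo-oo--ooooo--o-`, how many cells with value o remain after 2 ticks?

-o---o--o--ooo-o-oo
ooo--oo-oo--o-ooo-o
count of o: 12

12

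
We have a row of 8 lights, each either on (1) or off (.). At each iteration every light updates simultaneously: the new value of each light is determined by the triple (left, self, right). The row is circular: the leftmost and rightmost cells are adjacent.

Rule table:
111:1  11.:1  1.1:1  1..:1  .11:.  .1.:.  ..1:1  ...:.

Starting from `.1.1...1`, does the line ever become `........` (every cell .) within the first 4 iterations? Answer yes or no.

no

iteration 1: 1.1.1.1.
iteration 2: .1.1.1.1
iteration 3: 1.1.1.1.  (repeats iteration 1; period 2)
iteration 4: .1.1.1.1
iteration 4 is .1.1.1.1, still not uniform .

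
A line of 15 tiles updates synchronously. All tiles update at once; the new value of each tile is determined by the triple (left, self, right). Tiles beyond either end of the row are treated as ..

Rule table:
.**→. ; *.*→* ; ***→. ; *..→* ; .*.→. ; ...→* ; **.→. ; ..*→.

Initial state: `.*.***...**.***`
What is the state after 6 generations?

..*...**...*...
*..**...**..***
.*...**...*....
..**...**..****
*...**...*.....
.**...**..*****

.**...**..*****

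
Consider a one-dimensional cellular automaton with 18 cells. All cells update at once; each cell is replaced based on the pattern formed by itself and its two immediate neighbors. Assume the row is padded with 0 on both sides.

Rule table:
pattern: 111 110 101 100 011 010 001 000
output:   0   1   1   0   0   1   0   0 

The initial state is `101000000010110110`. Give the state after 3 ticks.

001000000000110010

111000000011011010
001000000001101110
001000000000110010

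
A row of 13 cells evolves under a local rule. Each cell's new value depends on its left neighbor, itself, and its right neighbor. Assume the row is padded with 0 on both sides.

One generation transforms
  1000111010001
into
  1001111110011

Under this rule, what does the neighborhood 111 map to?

At position 5 the neighborhood is 111; the next row has 1 there.

1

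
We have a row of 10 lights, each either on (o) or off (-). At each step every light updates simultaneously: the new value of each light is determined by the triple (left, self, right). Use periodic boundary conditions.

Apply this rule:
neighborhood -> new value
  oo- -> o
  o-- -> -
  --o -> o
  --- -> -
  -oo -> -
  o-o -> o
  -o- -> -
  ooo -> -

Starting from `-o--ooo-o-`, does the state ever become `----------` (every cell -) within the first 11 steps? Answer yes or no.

no

step 1: o--o--oo--
step 2: --o--o-o-o
step 3: -o--o-o-o-
step 4: o--o-o-o--
step 5: --o-o-o--o
step 6: -o-o-o--o-
step 7: o-o-o--o--
step 8: -o-o--o--o
step 9: o-o--o--o-
step 10: -o--o--o-o
step 11: o--o--o-o-
step 11 is o--o--o-o-, still not uniform -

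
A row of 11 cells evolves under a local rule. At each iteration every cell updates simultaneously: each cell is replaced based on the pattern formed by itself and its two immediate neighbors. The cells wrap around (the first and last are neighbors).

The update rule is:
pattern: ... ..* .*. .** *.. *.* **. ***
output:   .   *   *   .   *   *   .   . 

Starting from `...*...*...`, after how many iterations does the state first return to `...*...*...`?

..***.***..
.*...*...*.
***.***.***
...*...*...

4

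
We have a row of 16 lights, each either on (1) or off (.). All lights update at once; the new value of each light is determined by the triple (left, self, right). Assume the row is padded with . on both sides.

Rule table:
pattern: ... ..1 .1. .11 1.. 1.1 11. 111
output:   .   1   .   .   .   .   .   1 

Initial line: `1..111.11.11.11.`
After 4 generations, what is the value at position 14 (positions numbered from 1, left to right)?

.

generation 1: ..1.1...........
generation 2: .1..............
generation 3: 1...............
generation 4: ................
position 14 holds .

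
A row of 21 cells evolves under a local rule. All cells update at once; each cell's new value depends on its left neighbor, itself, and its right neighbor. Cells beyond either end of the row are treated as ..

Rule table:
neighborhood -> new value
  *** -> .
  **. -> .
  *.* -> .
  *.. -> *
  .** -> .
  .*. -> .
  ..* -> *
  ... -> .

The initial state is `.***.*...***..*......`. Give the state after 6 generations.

*.....*.*...**.*.....
.*...*...*.*....*....
*.*.*.*.*...*..*.*...
.........*.*.**...*..
........*......*.*.*.
.......*.*....*.....*

.......*.*....*.....*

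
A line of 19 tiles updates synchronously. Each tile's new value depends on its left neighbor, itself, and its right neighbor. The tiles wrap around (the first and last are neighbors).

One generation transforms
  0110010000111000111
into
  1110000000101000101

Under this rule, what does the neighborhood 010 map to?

At position 5 the neighborhood is 010; the next row has 0 there.

0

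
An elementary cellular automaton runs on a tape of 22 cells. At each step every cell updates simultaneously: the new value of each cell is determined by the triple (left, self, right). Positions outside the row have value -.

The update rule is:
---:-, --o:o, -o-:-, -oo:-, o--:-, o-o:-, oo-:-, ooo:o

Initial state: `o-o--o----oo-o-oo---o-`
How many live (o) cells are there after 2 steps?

----o----o---------o--
---o----o---------o---
count of o: 3

3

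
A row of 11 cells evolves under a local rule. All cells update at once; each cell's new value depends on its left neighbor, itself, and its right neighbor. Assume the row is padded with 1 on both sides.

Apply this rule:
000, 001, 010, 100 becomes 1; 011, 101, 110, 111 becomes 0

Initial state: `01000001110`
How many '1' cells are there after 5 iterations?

01111110000
00000001111
11111110000
00000001111  (repeats iteration 2; period 2)
iteration 5: 11111110000
count of 1: 7

7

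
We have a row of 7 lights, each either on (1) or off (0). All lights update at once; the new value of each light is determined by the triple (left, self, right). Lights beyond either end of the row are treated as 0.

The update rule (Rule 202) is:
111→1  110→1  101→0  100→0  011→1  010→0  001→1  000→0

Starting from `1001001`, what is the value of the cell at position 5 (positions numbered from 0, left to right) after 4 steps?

step 1: 0010010
step 2: 0100100
step 3: 1001000
step 4: 0010000
position 5 holds 0

0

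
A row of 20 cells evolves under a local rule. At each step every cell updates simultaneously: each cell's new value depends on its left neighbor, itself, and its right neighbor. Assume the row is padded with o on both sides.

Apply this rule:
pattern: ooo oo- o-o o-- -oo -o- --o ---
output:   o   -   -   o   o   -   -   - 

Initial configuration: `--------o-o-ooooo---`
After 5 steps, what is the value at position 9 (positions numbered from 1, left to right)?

-

o-----------oooo-o--
-o----------ooo---o-
--o---------oo-o----
o--o--------o---o---
-o--o--------o---o--
position 9 holds -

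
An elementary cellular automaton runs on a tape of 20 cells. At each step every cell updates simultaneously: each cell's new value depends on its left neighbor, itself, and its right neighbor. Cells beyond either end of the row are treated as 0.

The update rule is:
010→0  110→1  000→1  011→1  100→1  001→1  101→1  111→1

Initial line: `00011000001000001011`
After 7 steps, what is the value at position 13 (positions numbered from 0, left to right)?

1

11111111110111110111
11111111111111111111
11111111111111111111  (fixed point — unchanged through step 7)
position 13 holds 1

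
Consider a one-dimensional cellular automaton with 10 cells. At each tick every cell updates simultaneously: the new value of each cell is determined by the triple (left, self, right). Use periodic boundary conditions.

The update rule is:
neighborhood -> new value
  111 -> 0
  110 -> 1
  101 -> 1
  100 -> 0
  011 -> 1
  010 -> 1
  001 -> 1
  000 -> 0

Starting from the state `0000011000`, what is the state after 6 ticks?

1010111001

tick 1: 0000111000
tick 2: 0001101000
tick 3: 0011111000
tick 4: 0110001000
tick 5: 1110011000
tick 6: 1010111001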